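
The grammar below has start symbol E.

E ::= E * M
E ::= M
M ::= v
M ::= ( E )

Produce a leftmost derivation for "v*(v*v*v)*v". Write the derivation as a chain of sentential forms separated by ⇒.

E ⇒ E*M ⇒ E*M*M ⇒ M*M*M ⇒ v*M*M ⇒ v*(E)*M ⇒ v*(E*M)*M ⇒ v*(E*M*M)*M ⇒ v*(M*M*M)*M ⇒ v*(v*M*M)*M ⇒ v*(v*v*M)*M ⇒ v*(v*v*v)*M ⇒ v*(v*v*v)*v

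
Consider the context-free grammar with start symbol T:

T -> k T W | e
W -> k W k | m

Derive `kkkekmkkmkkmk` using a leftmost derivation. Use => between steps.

T=>kTW=>kkTWW=>kkkTWWW=>kkkeWWW=>kkkekWkWW=>kkkekmkWW=>kkkekmkkWkW=>kkkekmkkmkW=>kkkekmkkmkkWk=>kkkekmkkmkkmk

T => kTW   [T -> k T W]
kTW => kkTWW   [T -> k T W]
kkTWW => kkkTWWW   [T -> k T W]
kkkTWWW => kkkeWWW   [T -> e]
kkkeWWW => kkkekWkWW   [W -> k W k]
kkkekWkWW => kkkekmkWW   [W -> m]
kkkekmkWW => kkkekmkkWkW   [W -> k W k]
kkkekmkkWkW => kkkekmkkmkW   [W -> m]
kkkekmkkmkW => kkkekmkkmkkWk   [W -> k W k]
kkkekmkkmkkWk => kkkekmkkmkkmk   [W -> m]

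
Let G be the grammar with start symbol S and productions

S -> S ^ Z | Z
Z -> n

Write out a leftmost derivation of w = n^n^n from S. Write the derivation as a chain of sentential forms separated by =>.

S=>S^Z=>S^Z^Z=>Z^Z^Z=>n^Z^Z=>n^n^Z=>n^n^n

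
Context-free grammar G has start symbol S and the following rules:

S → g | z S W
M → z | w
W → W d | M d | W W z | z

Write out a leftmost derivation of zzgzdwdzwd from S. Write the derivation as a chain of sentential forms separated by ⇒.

S ⇒ zSW ⇒ zzSWW ⇒ zzgWW ⇒ zzgWWzW ⇒ zzgMdWzW ⇒ zzgzdWzW ⇒ zzgzdMdzW ⇒ zzgzdwdzW ⇒ zzgzdwdzMd ⇒ zzgzdwdzwd

S ⇒ zSW   [S → z S W]
zSW ⇒ zzSWW   [S → z S W]
zzSWW ⇒ zzgWW   [S → g]
zzgWW ⇒ zzgWWzW   [W → W W z]
zzgWWzW ⇒ zzgMdWzW   [W → M d]
zzgMdWzW ⇒ zzgzdWzW   [M → z]
zzgzdWzW ⇒ zzgzdMdzW   [W → M d]
zzgzdMdzW ⇒ zzgzdwdzW   [M → w]
zzgzdwdzW ⇒ zzgzdwdzMd   [W → M d]
zzgzdwdzMd ⇒ zzgzdwdzwd   [M → w]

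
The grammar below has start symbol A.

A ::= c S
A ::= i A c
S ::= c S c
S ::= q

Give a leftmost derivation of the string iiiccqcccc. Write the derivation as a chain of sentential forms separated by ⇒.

A ⇒ iAc ⇒ iiAcc ⇒ iiiAccc ⇒ iiicSccc ⇒ iiiccScccc ⇒ iiiccqcccc

A ⇒ iAc   [A ::= i A c]
iAc ⇒ iiAcc   [A ::= i A c]
iiAcc ⇒ iiiAccc   [A ::= i A c]
iiiAccc ⇒ iiicSccc   [A ::= c S]
iiicSccc ⇒ iiiccScccc   [S ::= c S c]
iiiccScccc ⇒ iiiccqcccc   [S ::= q]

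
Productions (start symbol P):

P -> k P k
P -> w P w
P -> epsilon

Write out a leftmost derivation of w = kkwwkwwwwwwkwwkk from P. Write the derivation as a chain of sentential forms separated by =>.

P => kPk => kkPkk => kkwPwkk => kkwwPwwkk => kkwwkPkwwkk => kkwwkwPwkwwkk => kkwwkwwPwwkwwkk => kkwwkwwwPwwwkwwkk => kkwwkwwwwwwkwwkk

P => kPk   [P -> k P k]
kPk => kkPkk   [P -> k P k]
kkPkk => kkwPwkk   [P -> w P w]
kkwPwkk => kkwwPwwkk   [P -> w P w]
kkwwPwwkk => kkwwkPkwwkk   [P -> k P k]
kkwwkPkwwkk => kkwwkwPwkwwkk   [P -> w P w]
kkwwkwPwkwwkk => kkwwkwwPwwkwwkk   [P -> w P w]
kkwwkwwPwwkwwkk => kkwwkwwwPwwwkwwkk   [P -> w P w]
kkwwkwwwPwwwkwwkk => kkwwkwwwwwwkwwkk   [P -> epsilon]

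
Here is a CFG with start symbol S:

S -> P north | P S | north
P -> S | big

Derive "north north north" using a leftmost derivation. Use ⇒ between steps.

S ⇒ P north   [S -> P north]
P north ⇒ S north   [P -> S]
S north ⇒ P S north   [S -> P S]
P S north ⇒ S S north   [P -> S]
S S north ⇒ north S north   [S -> north]
north S north ⇒ north north north   [S -> north]

S ⇒ P north ⇒ S north ⇒ P S north ⇒ S S north ⇒ north S north ⇒ north north north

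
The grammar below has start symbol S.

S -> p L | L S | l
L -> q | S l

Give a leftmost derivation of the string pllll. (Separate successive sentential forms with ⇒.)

S ⇒ pL ⇒ pSl ⇒ pLSl ⇒ pSlSl ⇒ pllSl ⇒ pllll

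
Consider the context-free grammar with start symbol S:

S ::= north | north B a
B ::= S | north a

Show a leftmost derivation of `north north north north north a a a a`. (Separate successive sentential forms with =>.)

S => north B a => north S a => north north B a a => north north S a a => north north north B a a a => north north north S a a a => north north north north B a a a a => north north north north S a a a a => north north north north north a a a a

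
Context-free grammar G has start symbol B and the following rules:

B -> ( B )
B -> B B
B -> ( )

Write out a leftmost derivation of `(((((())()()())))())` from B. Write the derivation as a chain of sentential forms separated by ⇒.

B⇒(B)⇒(BB)⇒((B)B)⇒(((B))B)⇒((((B)))B)⇒((((BB)))B)⇒((((BBB)))B)⇒((((BBBB)))B)⇒(((((B)BBB)))B)⇒(((((())BBB)))B)⇒(((((())()BB)))B)⇒(((((())()()B)))B)⇒(((((())()()())))B)⇒(((((())()()())))())

B ⇒ (B)   [B -> ( B )]
(B) ⇒ (BB)   [B -> B B]
(BB) ⇒ ((B)B)   [B -> ( B )]
((B)B) ⇒ (((B))B)   [B -> ( B )]
(((B))B) ⇒ ((((B)))B)   [B -> ( B )]
((((B)))B) ⇒ ((((BB)))B)   [B -> B B]
((((BB)))B) ⇒ ((((BBB)))B)   [B -> B B]
((((BBB)))B) ⇒ ((((BBBB)))B)   [B -> B B]
((((BBBB)))B) ⇒ (((((B)BBB)))B)   [B -> ( B )]
(((((B)BBB)))B) ⇒ (((((())BBB)))B)   [B -> ( )]
(((((())BBB)))B) ⇒ (((((())()BB)))B)   [B -> ( )]
(((((())()BB)))B) ⇒ (((((())()()B)))B)   [B -> ( )]
(((((())()()B)))B) ⇒ (((((())()()())))B)   [B -> ( )]
(((((())()()())))B) ⇒ (((((())()()())))())   [B -> ( )]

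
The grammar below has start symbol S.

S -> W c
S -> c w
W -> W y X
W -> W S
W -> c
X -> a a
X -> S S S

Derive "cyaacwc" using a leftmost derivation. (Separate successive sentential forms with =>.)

S => Wc   [S -> W c]
Wc => WSc   [W -> W S]
WSc => WyXSc   [W -> W y X]
WyXSc => cyXSc   [W -> c]
cyXSc => cyaaSc   [X -> a a]
cyaaSc => cyaacwc   [S -> c w]

S => Wc => WSc => WyXSc => cyXSc => cyaaSc => cyaacwc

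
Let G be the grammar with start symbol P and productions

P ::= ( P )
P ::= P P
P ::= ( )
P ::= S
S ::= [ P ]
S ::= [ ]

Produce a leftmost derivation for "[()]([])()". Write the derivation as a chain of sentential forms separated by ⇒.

P ⇒ PP ⇒ PPP ⇒ SPP ⇒ [P]PP ⇒ [()]PP ⇒ [()](P)P ⇒ [()](S)P ⇒ [()]([])P ⇒ [()]([])()

P ⇒ PP   [P ::= P P]
PP ⇒ PPP   [P ::= P P]
PPP ⇒ SPP   [P ::= S]
SPP ⇒ [P]PP   [S ::= [ P ]]
[P]PP ⇒ [()]PP   [P ::= ( )]
[()]PP ⇒ [()](P)P   [P ::= ( P )]
[()](P)P ⇒ [()](S)P   [P ::= S]
[()](S)P ⇒ [()]([])P   [S ::= [ ]]
[()]([])P ⇒ [()]([])()   [P ::= ( )]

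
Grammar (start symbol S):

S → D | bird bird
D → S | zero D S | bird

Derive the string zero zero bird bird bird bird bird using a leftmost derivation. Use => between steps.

S => D   [S → D]
D => zero D S   [D → zero D S]
zero D S => zero zero D S S   [D → zero D S]
zero zero D S S => zero zero bird S S   [D → bird]
zero zero bird S S => zero zero bird bird bird S   [S → bird bird]
zero zero bird bird bird S => zero zero bird bird bird bird bird   [S → bird bird]

S => D => zero D S => zero zero D S S => zero zero bird S S => zero zero bird bird bird S => zero zero bird bird bird bird bird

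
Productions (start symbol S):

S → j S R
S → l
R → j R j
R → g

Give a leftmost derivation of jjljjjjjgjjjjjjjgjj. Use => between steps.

S=>jSR=>jjSRR=>jjlRR=>jjljRjR=>jjljjRjjR=>jjljjjRjjjR=>jjljjjjRjjjjR=>jjljjjjjRjjjjjR=>jjljjjjjgjjjjjR=>jjljjjjjgjjjjjjRj=>jjljjjjjgjjjjjjjRjj=>jjljjjjjgjjjjjjjgjj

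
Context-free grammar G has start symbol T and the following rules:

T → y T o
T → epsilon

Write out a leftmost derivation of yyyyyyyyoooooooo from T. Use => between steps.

T=>yTo=>yyToo=>yyyTooo=>yyyyToooo=>yyyyyTooooo=>yyyyyyToooooo=>yyyyyyyTooooooo=>yyyyyyyyToooooooo=>yyyyyyyyoooooooo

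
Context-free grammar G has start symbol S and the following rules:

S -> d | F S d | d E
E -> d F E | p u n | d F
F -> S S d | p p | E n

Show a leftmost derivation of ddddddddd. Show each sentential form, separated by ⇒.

S ⇒ FSd ⇒ SSdSd ⇒ dSdSd ⇒ dFSddSd ⇒ dSSdSddSd ⇒ ddSdSddSd ⇒ ddddSddSd ⇒ dddddddSd ⇒ ddddddddd

S ⇒ FSd   [S -> F S d]
FSd ⇒ SSdSd   [F -> S S d]
SSdSd ⇒ dSdSd   [S -> d]
dSdSd ⇒ dFSddSd   [S -> F S d]
dFSddSd ⇒ dSSdSddSd   [F -> S S d]
dSSdSddSd ⇒ ddSdSddSd   [S -> d]
ddSdSddSd ⇒ ddddSddSd   [S -> d]
ddddSddSd ⇒ dddddddSd   [S -> d]
dddddddSd ⇒ ddddddddd   [S -> d]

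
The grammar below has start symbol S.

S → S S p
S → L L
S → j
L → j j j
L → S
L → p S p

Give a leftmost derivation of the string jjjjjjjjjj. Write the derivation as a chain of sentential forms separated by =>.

S => LL   [S → L L]
LL => SL   [L → S]
SL => LLL   [S → L L]
LLL => SLL   [L → S]
SLL => LLLL   [S → L L]
LLLL => jjjLLL   [L → j j j]
jjjLLL => jjjSLL   [L → S]
jjjSLL => jjjjLL   [S → j]
jjjjLL => jjjjjjjL   [L → j j j]
jjjjjjjL => jjjjjjjjjj   [L → j j j]

S => LL => SL => LLL => SLL => LLLL => jjjLLL => jjjSLL => jjjjLL => jjjjjjjL => jjjjjjjjjj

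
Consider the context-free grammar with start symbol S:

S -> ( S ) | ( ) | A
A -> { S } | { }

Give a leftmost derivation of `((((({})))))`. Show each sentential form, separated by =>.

S => (S) => ((S)) => (((S))) => ((((S)))) => (((((S))))) => (((((A))))) => ((((({})))))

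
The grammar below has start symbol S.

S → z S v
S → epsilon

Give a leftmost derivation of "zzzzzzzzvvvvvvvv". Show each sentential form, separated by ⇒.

S ⇒ zSv ⇒ zzSvv ⇒ zzzSvvv ⇒ zzzzSvvvv ⇒ zzzzzSvvvvv ⇒ zzzzzzSvvvvvv ⇒ zzzzzzzSvvvvvvv ⇒ zzzzzzzzSvvvvvvvv ⇒ zzzzzzzzvvvvvvvv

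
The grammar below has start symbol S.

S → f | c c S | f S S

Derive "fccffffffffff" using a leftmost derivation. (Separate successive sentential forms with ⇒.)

S ⇒ fSS ⇒ fccSS ⇒ fccfSSS ⇒ fccffSSSS ⇒ fccfffSSSSS ⇒ fccffffSSSSSS ⇒ fccfffffSSSSS ⇒ fccffffffSSSS ⇒ fccfffffffSSS ⇒ fccffffffffSS ⇒ fccfffffffffS ⇒ fccffffffffff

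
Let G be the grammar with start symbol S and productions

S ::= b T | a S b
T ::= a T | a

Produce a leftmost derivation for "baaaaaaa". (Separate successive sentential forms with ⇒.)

S ⇒ bT ⇒ baT ⇒ baaT ⇒ baaaT ⇒ baaaaT ⇒ baaaaaT ⇒ baaaaaaT ⇒ baaaaaaa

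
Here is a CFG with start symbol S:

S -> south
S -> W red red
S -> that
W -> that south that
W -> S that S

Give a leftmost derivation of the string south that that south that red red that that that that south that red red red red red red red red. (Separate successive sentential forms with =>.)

S => W red red   [S -> W red red]
W red red => S that S red red   [W -> S that S]
S that S red red => south that S red red   [S -> south]
south that S red red => south that W red red red red   [S -> W red red]
south that W red red red red => south that S that S red red red red   [W -> S that S]
south that S that S red red red red => south that W red red that S red red red red   [S -> W red red]
south that W red red that S red red red red => south that that south that red red that S red red red red   [W -> that south that]
south that that south that red red that S red red red red => south that that south that red red that W red red red red red red   [S -> W red red]
south that that south that red red that W red red red red red red => south that that south that red red that S that S red red red red red red   [W -> S that S]
south that that south that red red that S that S red red red red red red => south that that south that red red that that that S red red red red red red   [S -> that]
south that that south that red red that that that S red red red red red red => south that that south that red red that that that W red red red red red red red red   [S -> W red red]
south that that south that red red that that that W red red red red red red red red => south that that south that red red that that that that south that red red red red red red red red   [W -> that south that]

S => W red red => S that S red red => south that S red red => south that W red red red red => south that S that S red red red red => south that W red red that S red red red red => south that that south that red red that S red red red red => south that that south that red red that W red red red red red red => south that that south that red red that S that S red red red red red red => south that that south that red red that that that S red red red red red red => south that that south that red red that that that W red red red red red red red red => south that that south that red red that that that that south that red red red red red red red red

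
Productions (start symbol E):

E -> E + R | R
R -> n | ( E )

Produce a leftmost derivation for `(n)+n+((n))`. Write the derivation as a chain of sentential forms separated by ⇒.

E⇒E+R⇒E+R+R⇒R+R+R⇒(E)+R+R⇒(R)+R+R⇒(n)+R+R⇒(n)+n+R⇒(n)+n+(E)⇒(n)+n+(R)⇒(n)+n+((E))⇒(n)+n+((R))⇒(n)+n+((n))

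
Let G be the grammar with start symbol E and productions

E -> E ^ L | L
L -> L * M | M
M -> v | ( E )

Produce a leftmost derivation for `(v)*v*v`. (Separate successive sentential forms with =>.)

E => L => L*M => L*M*M => M*M*M => (E)*M*M => (L)*M*M => (M)*M*M => (v)*M*M => (v)*v*M => (v)*v*v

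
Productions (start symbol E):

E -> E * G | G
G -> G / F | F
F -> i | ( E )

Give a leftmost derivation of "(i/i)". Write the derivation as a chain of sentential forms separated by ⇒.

E ⇒ G ⇒ F ⇒ (E) ⇒ (G) ⇒ (G/F) ⇒ (F/F) ⇒ (i/F) ⇒ (i/i)

E ⇒ G   [E -> G]
G ⇒ F   [G -> F]
F ⇒ (E)   [F -> ( E )]
(E) ⇒ (G)   [E -> G]
(G) ⇒ (G/F)   [G -> G / F]
(G/F) ⇒ (F/F)   [G -> F]
(F/F) ⇒ (i/F)   [F -> i]
(i/F) ⇒ (i/i)   [F -> i]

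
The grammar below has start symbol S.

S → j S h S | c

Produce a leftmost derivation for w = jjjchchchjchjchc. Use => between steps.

S => jShS => jjShShS => jjjShShShS => jjjchShShS => jjjchchShS => jjjchchchS => jjjchchchjShS => jjjchchchjchS => jjjchchchjchjShS => jjjchchchjchjchS => jjjchchchjchjchc

S => jShS   [S → j S h S]
jShS => jjShShS   [S → j S h S]
jjShShS => jjjShShShS   [S → j S h S]
jjjShShShS => jjjchShShS   [S → c]
jjjchShShS => jjjchchShS   [S → c]
jjjchchShS => jjjchchchS   [S → c]
jjjchchchS => jjjchchchjShS   [S → j S h S]
jjjchchchjShS => jjjchchchjchS   [S → c]
jjjchchchjchS => jjjchchchjchjShS   [S → j S h S]
jjjchchchjchjShS => jjjchchchjchjchS   [S → c]
jjjchchchjchjchS => jjjchchchjchjchc   [S → c]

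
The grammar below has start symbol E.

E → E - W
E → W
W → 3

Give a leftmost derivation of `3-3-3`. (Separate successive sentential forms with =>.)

E => E-W => E-W-W => W-W-W => 3-W-W => 3-3-W => 3-3-3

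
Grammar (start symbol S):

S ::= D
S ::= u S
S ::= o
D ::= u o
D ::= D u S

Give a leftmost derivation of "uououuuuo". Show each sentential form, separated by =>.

S => D => DuS => DuSuS => uouSuS => uououS => uououuS => uououuuS => uououuuD => uououuuuo

S => D   [S ::= D]
D => DuS   [D ::= D u S]
DuS => DuSuS   [D ::= D u S]
DuSuS => uouSuS   [D ::= u o]
uouSuS => uououS   [S ::= o]
uououS => uououuS   [S ::= u S]
uououuS => uououuuS   [S ::= u S]
uououuuS => uououuuD   [S ::= D]
uououuuD => uououuuuo   [D ::= u o]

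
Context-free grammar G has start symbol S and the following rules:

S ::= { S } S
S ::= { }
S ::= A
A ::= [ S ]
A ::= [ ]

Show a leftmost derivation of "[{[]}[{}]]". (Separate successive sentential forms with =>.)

S => A => [S] => [{S}S] => [{A}S] => [{[]}S] => [{[]}A] => [{[]}[S]] => [{[]}[{}]]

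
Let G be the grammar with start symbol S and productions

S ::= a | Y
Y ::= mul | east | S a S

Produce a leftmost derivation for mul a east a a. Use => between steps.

S => Y => S a S => Y a S => mul a S => mul a Y => mul a S a S => mul a Y a S => mul a east a S => mul a east a a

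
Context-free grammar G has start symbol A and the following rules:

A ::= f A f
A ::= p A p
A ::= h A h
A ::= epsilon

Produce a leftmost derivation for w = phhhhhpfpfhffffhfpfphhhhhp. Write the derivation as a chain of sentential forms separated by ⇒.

A⇒pAp⇒phAhp⇒phhAhhp⇒phhhAhhhp⇒phhhhAhhhhp⇒phhhhhAhhhhhp⇒phhhhhpAphhhhhp⇒phhhhhpfAfphhhhhp⇒phhhhhpfpApfphhhhhp⇒phhhhhpfpfAfpfphhhhhp⇒phhhhhpfpfhAhfpfphhhhhp⇒phhhhhpfpfhfAfhfpfphhhhhp⇒phhhhhpfpfhffAffhfpfphhhhhp⇒phhhhhpfpfhffffhfpfphhhhhp

A ⇒ pAp   [A ::= p A p]
pAp ⇒ phAhp   [A ::= h A h]
phAhp ⇒ phhAhhp   [A ::= h A h]
phhAhhp ⇒ phhhAhhhp   [A ::= h A h]
phhhAhhhp ⇒ phhhhAhhhhp   [A ::= h A h]
phhhhAhhhhp ⇒ phhhhhAhhhhhp   [A ::= h A h]
phhhhhAhhhhhp ⇒ phhhhhpAphhhhhp   [A ::= p A p]
phhhhhpAphhhhhp ⇒ phhhhhpfAfphhhhhp   [A ::= f A f]
phhhhhpfAfphhhhhp ⇒ phhhhhpfpApfphhhhhp   [A ::= p A p]
phhhhhpfpApfphhhhhp ⇒ phhhhhpfpfAfpfphhhhhp   [A ::= f A f]
phhhhhpfpfAfpfphhhhhp ⇒ phhhhhpfpfhAhfpfphhhhhp   [A ::= h A h]
phhhhhpfpfhAhfpfphhhhhp ⇒ phhhhhpfpfhfAfhfpfphhhhhp   [A ::= f A f]
phhhhhpfpfhfAfhfpfphhhhhp ⇒ phhhhhpfpfhffAffhfpfphhhhhp   [A ::= f A f]
phhhhhpfpfhffAffhfpfphhhhhp ⇒ phhhhhpfpfhffffhfpfphhhhhp   [A ::= epsilon]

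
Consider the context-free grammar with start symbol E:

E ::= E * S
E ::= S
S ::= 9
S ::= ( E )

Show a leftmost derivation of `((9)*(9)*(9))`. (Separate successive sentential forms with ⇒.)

E ⇒ S   [E ::= S]
S ⇒ (E)   [S ::= ( E )]
(E) ⇒ (E*S)   [E ::= E * S]
(E*S) ⇒ (E*S*S)   [E ::= E * S]
(E*S*S) ⇒ (S*S*S)   [E ::= S]
(S*S*S) ⇒ ((E)*S*S)   [S ::= ( E )]
((E)*S*S) ⇒ ((S)*S*S)   [E ::= S]
((S)*S*S) ⇒ ((9)*S*S)   [S ::= 9]
((9)*S*S) ⇒ ((9)*(E)*S)   [S ::= ( E )]
((9)*(E)*S) ⇒ ((9)*(S)*S)   [E ::= S]
((9)*(S)*S) ⇒ ((9)*(9)*S)   [S ::= 9]
((9)*(9)*S) ⇒ ((9)*(9)*(E))   [S ::= ( E )]
((9)*(9)*(E)) ⇒ ((9)*(9)*(S))   [E ::= S]
((9)*(9)*(S)) ⇒ ((9)*(9)*(9))   [S ::= 9]

E ⇒ S ⇒ (E) ⇒ (E*S) ⇒ (E*S*S) ⇒ (S*S*S) ⇒ ((E)*S*S) ⇒ ((S)*S*S) ⇒ ((9)*S*S) ⇒ ((9)*(E)*S) ⇒ ((9)*(S)*S) ⇒ ((9)*(9)*S) ⇒ ((9)*(9)*(E)) ⇒ ((9)*(9)*(S)) ⇒ ((9)*(9)*(9))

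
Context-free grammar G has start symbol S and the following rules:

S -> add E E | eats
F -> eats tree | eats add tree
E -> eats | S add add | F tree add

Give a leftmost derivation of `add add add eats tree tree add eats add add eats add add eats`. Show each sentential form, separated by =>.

S => add E E => add S add add E => add add E E add add E => add add S add add E add add E => add add add E E add add E add add E => add add add F tree add E add add E add add E => add add add eats tree tree add E add add E add add E => add add add eats tree tree add eats add add E add add E => add add add eats tree tree add eats add add eats add add E => add add add eats tree tree add eats add add eats add add eats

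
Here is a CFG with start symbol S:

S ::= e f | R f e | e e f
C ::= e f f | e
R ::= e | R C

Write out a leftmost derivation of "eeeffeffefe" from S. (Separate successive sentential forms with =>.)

S => Rfe => RCfe => RCCfe => RCCCfe => RCCCCfe => eCCCCfe => eeCCCfe => eeeffCCfe => eeeffeffCfe => eeeffeffefe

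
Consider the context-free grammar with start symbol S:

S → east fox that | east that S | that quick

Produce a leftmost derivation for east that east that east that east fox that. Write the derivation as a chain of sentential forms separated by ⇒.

S ⇒ east that S ⇒ east that east that S ⇒ east that east that east that S ⇒ east that east that east that east fox that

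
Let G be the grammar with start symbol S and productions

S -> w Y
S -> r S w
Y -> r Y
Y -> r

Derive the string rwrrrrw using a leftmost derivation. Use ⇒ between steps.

S ⇒ rSw   [S -> r S w]
rSw ⇒ rwYw   [S -> w Y]
rwYw ⇒ rwrYw   [Y -> r Y]
rwrYw ⇒ rwrrYw   [Y -> r Y]
rwrrYw ⇒ rwrrrYw   [Y -> r Y]
rwrrrYw ⇒ rwrrrrw   [Y -> r]

S ⇒ rSw ⇒ rwYw ⇒ rwrYw ⇒ rwrrYw ⇒ rwrrrYw ⇒ rwrrrrw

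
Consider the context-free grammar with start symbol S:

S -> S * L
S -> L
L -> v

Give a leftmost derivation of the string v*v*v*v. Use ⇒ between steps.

S⇒S*L⇒S*L*L⇒S*L*L*L⇒L*L*L*L⇒v*L*L*L⇒v*v*L*L⇒v*v*v*L⇒v*v*v*v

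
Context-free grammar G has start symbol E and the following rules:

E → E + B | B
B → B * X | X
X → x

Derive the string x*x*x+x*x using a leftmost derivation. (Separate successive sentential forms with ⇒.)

E ⇒ E+B ⇒ B+B ⇒ B*X+B ⇒ B*X*X+B ⇒ X*X*X+B ⇒ x*X*X+B ⇒ x*x*X+B ⇒ x*x*x+B ⇒ x*x*x+B*X ⇒ x*x*x+X*X ⇒ x*x*x+x*X ⇒ x*x*x+x*x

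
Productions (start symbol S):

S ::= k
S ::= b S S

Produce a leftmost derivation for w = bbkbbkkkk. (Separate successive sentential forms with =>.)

S => bSS   [S ::= b S S]
bSS => bbSSS   [S ::= b S S]
bbSSS => bbkSS   [S ::= k]
bbkSS => bbkbSSS   [S ::= b S S]
bbkbSSS => bbkbbSSSS   [S ::= b S S]
bbkbbSSSS => bbkbbkSSS   [S ::= k]
bbkbbkSSS => bbkbbkkSS   [S ::= k]
bbkbbkkSS => bbkbbkkkS   [S ::= k]
bbkbbkkkS => bbkbbkkkk   [S ::= k]

S=>bSS=>bbSSS=>bbkSS=>bbkbSSS=>bbkbbSSSS=>bbkbbkSSS=>bbkbbkkSS=>bbkbbkkkS=>bbkbbkkkk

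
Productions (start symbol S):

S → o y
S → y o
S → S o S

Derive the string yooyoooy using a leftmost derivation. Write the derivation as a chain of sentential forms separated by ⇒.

S⇒SoS⇒yooS⇒yooSoS⇒yooyooS⇒yooyoooy

S ⇒ SoS   [S → S o S]
SoS ⇒ yooS   [S → y o]
yooS ⇒ yooSoS   [S → S o S]
yooSoS ⇒ yooyooS   [S → y o]
yooyooS ⇒ yooyoooy   [S → o y]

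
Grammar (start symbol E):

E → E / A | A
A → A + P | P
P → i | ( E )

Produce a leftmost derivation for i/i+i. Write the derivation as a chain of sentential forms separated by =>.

E=>E/A=>A/A=>P/A=>i/A=>i/A+P=>i/P+P=>i/i+P=>i/i+i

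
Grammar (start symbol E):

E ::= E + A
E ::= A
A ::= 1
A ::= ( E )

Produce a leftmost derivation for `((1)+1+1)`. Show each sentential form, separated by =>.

E => A   [E ::= A]
A => (E)   [A ::= ( E )]
(E) => (E+A)   [E ::= E + A]
(E+A) => (E+A+A)   [E ::= E + A]
(E+A+A) => (A+A+A)   [E ::= A]
(A+A+A) => ((E)+A+A)   [A ::= ( E )]
((E)+A+A) => ((A)+A+A)   [E ::= A]
((A)+A+A) => ((1)+A+A)   [A ::= 1]
((1)+A+A) => ((1)+1+A)   [A ::= 1]
((1)+1+A) => ((1)+1+1)   [A ::= 1]

E=>A=>(E)=>(E+A)=>(E+A+A)=>(A+A+A)=>((E)+A+A)=>((A)+A+A)=>((1)+A+A)=>((1)+1+A)=>((1)+1+1)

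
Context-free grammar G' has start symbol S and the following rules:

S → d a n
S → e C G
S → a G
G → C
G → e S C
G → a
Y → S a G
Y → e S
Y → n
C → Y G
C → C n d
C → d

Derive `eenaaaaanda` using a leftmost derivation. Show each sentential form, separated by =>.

S => eCG => eCndG => eYGndG => eSaGGndG => eeCGaGGndG => eeYGGaGGndG => eenGGaGGndG => eenaGaGGndG => eenaaaGGndG => eenaaaaGndG => eenaaaaandG => eenaaaaanda

S => eCG   [S → e C G]
eCG => eCndG   [C → C n d]
eCndG => eYGndG   [C → Y G]
eYGndG => eSaGGndG   [Y → S a G]
eSaGGndG => eeCGaGGndG   [S → e C G]
eeCGaGGndG => eeYGGaGGndG   [C → Y G]
eeYGGaGGndG => eenGGaGGndG   [Y → n]
eenGGaGGndG => eenaGaGGndG   [G → a]
eenaGaGGndG => eenaaaGGndG   [G → a]
eenaaaGGndG => eenaaaaGndG   [G → a]
eenaaaaGndG => eenaaaaandG   [G → a]
eenaaaaandG => eenaaaaanda   [G → a]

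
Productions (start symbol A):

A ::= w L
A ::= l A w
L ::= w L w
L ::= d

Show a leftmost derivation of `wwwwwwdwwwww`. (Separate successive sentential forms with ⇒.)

A ⇒ wL   [A ::= w L]
wL ⇒ wwLw   [L ::= w L w]
wwLw ⇒ wwwLww   [L ::= w L w]
wwwLww ⇒ wwwwLwww   [L ::= w L w]
wwwwLwww ⇒ wwwwwLwwww   [L ::= w L w]
wwwwwLwwww ⇒ wwwwwwLwwwww   [L ::= w L w]
wwwwwwLwwwww ⇒ wwwwwwdwwwww   [L ::= d]

A ⇒ wL ⇒ wwLw ⇒ wwwLww ⇒ wwwwLwww ⇒ wwwwwLwwww ⇒ wwwwwwLwwwww ⇒ wwwwwwdwwwww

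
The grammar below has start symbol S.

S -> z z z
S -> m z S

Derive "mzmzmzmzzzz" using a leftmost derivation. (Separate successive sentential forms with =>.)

S=>mzS=>mzmzS=>mzmzmzS=>mzmzmzmzS=>mzmzmzmzzzz

S => mzS   [S -> m z S]
mzS => mzmzS   [S -> m z S]
mzmzS => mzmzmzS   [S -> m z S]
mzmzmzS => mzmzmzmzS   [S -> m z S]
mzmzmzmzS => mzmzmzmzzzz   [S -> z z z]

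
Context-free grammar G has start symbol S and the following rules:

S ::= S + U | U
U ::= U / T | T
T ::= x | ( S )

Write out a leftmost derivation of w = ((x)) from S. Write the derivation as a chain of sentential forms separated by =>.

S=>U=>T=>(S)=>(U)=>(T)=>((S))=>((U))=>((T))=>((x))

S => U   [S ::= U]
U => T   [U ::= T]
T => (S)   [T ::= ( S )]
(S) => (U)   [S ::= U]
(U) => (T)   [U ::= T]
(T) => ((S))   [T ::= ( S )]
((S)) => ((U))   [S ::= U]
((U)) => ((T))   [U ::= T]
((T)) => ((x))   [T ::= x]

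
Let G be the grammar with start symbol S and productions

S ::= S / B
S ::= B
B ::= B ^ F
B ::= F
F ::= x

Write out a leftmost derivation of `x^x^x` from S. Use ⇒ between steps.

S ⇒ B ⇒ B^F ⇒ B^F^F ⇒ F^F^F ⇒ x^F^F ⇒ x^x^F ⇒ x^x^x

S ⇒ B   [S ::= B]
B ⇒ B^F   [B ::= B ^ F]
B^F ⇒ B^F^F   [B ::= B ^ F]
B^F^F ⇒ F^F^F   [B ::= F]
F^F^F ⇒ x^F^F   [F ::= x]
x^F^F ⇒ x^x^F   [F ::= x]
x^x^F ⇒ x^x^x   [F ::= x]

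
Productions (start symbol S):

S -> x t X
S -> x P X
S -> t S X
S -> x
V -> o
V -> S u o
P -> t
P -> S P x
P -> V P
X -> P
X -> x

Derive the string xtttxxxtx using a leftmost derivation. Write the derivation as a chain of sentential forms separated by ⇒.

S ⇒ xtX   [S -> x t X]
xtX ⇒ xtP   [X -> P]
xtP ⇒ xtSPx   [P -> S P x]
xtSPx ⇒ xttSXPx   [S -> t S X]
xttSXPx ⇒ xtttSXXPx   [S -> t S X]
xtttSXXPx ⇒ xtttxXXPx   [S -> x]
xtttxXXPx ⇒ xtttxxXPx   [X -> x]
xtttxxXPx ⇒ xtttxxxPx   [X -> x]
xtttxxxPx ⇒ xtttxxxtx   [P -> t]

S ⇒ xtX ⇒ xtP ⇒ xtSPx ⇒ xttSXPx ⇒ xtttSXXPx ⇒ xtttxXXPx ⇒ xtttxxXPx ⇒ xtttxxxPx ⇒ xtttxxxtx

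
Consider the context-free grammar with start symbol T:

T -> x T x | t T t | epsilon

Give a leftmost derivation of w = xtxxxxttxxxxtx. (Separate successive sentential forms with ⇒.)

T ⇒ xTx ⇒ xtTtx ⇒ xtxTxtx ⇒ xtxxTxxtx ⇒ xtxxxTxxxtx ⇒ xtxxxxTxxxxtx ⇒ xtxxxxtTtxxxxtx ⇒ xtxxxxttxxxxtx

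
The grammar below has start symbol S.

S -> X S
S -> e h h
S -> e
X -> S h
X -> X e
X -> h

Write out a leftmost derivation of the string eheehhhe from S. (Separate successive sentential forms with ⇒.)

S ⇒ XS   [S -> X S]
XS ⇒ XeS   [X -> X e]
XeS ⇒ SheS   [X -> S h]
SheS ⇒ eheS   [S -> e]
eheS ⇒ eheXS   [S -> X S]
eheXS ⇒ eheShS   [X -> S h]
eheShS ⇒ eheehhhS   [S -> e h h]
eheehhhS ⇒ eheehhhe   [S -> e]

S ⇒ XS ⇒ XeS ⇒ SheS ⇒ eheS ⇒ eheXS ⇒ eheShS ⇒ eheehhhS ⇒ eheehhhe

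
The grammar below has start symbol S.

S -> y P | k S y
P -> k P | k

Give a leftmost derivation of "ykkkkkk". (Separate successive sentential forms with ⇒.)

S ⇒ yP   [S -> y P]
yP ⇒ ykP   [P -> k P]
ykP ⇒ ykkP   [P -> k P]
ykkP ⇒ ykkkP   [P -> k P]
ykkkP ⇒ ykkkkP   [P -> k P]
ykkkkP ⇒ ykkkkkP   [P -> k P]
ykkkkkP ⇒ ykkkkkk   [P -> k]

S⇒yP⇒ykP⇒ykkP⇒ykkkP⇒ykkkkP⇒ykkkkkP⇒ykkkkkk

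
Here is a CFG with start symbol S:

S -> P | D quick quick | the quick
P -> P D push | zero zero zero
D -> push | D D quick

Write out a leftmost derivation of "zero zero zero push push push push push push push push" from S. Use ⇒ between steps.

S ⇒ P ⇒ P D push ⇒ P D push D push ⇒ P D push D push D push ⇒ P D push D push D push D push ⇒ zero zero zero D push D push D push D push ⇒ zero zero zero push push D push D push D push ⇒ zero zero zero push push push push D push D push ⇒ zero zero zero push push push push push push D push ⇒ zero zero zero push push push push push push push push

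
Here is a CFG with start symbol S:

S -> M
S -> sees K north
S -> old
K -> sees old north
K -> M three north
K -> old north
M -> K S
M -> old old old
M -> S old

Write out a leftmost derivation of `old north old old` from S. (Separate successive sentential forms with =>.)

S => M   [S -> M]
M => S old   [M -> S old]
S old => M old   [S -> M]
M old => K S old   [M -> K S]
K S old => old north S old   [K -> old north]
old north S old => old north old old   [S -> old]

S => M => S old => M old => K S old => old north S old => old north old old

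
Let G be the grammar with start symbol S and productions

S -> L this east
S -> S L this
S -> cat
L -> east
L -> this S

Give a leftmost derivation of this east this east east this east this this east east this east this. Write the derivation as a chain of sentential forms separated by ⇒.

S ⇒ S L this ⇒ S L this L this ⇒ L this east L this L this ⇒ this S this east L this L this ⇒ this S L this this east L this L this ⇒ this S L this L this this east L this L this ⇒ this L this east L this L this this east L this L this ⇒ this east this east L this L this this east L this L this ⇒ this east this east east this L this this east L this L this ⇒ this east this east east this east this this east L this L this ⇒ this east this east east this east this this east east this L this ⇒ this east this east east this east this this east east this east this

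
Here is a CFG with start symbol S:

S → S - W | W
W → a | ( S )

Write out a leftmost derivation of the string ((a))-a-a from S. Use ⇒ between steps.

S ⇒ S-W ⇒ S-W-W ⇒ W-W-W ⇒ (S)-W-W ⇒ (W)-W-W ⇒ ((S))-W-W ⇒ ((W))-W-W ⇒ ((a))-W-W ⇒ ((a))-a-W ⇒ ((a))-a-a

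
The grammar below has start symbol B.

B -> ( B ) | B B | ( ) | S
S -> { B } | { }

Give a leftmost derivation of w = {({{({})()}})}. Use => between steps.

B => S => {B} => {(B)} => {(S)} => {({B})} => {({S})} => {({{B}})} => {({{BB}})} => {({{(B)B}})} => {({{(S)B}})} => {({{({})B}})} => {({{({})()}})}

B => S   [B -> S]
S => {B}   [S -> { B }]
{B} => {(B)}   [B -> ( B )]
{(B)} => {(S)}   [B -> S]
{(S)} => {({B})}   [S -> { B }]
{({B})} => {({S})}   [B -> S]
{({S})} => {({{B}})}   [S -> { B }]
{({{B}})} => {({{BB}})}   [B -> B B]
{({{BB}})} => {({{(B)B}})}   [B -> ( B )]
{({{(B)B}})} => {({{(S)B}})}   [B -> S]
{({{(S)B}})} => {({{({})B}})}   [S -> { }]
{({{({})B}})} => {({{({})()}})}   [B -> ( )]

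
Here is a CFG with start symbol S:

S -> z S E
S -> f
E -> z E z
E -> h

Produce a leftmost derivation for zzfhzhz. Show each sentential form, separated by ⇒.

S ⇒ zSE   [S -> z S E]
zSE ⇒ zzSEE   [S -> z S E]
zzSEE ⇒ zzfEE   [S -> f]
zzfEE ⇒ zzfhE   [E -> h]
zzfhE ⇒ zzfhzEz   [E -> z E z]
zzfhzEz ⇒ zzfhzhz   [E -> h]

S⇒zSE⇒zzSEE⇒zzfEE⇒zzfhE⇒zzfhzEz⇒zzfhzhz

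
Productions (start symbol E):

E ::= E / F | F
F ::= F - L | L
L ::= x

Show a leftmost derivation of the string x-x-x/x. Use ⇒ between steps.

E ⇒ E/F ⇒ F/F ⇒ F-L/F ⇒ F-L-L/F ⇒ L-L-L/F ⇒ x-L-L/F ⇒ x-x-L/F ⇒ x-x-x/F ⇒ x-x-x/L ⇒ x-x-x/x

E ⇒ E/F   [E ::= E / F]
E/F ⇒ F/F   [E ::= F]
F/F ⇒ F-L/F   [F ::= F - L]
F-L/F ⇒ F-L-L/F   [F ::= F - L]
F-L-L/F ⇒ L-L-L/F   [F ::= L]
L-L-L/F ⇒ x-L-L/F   [L ::= x]
x-L-L/F ⇒ x-x-L/F   [L ::= x]
x-x-L/F ⇒ x-x-x/F   [L ::= x]
x-x-x/F ⇒ x-x-x/L   [F ::= L]
x-x-x/L ⇒ x-x-x/x   [L ::= x]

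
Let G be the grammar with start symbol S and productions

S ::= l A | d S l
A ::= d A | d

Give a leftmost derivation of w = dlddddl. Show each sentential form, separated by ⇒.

S ⇒ dSl ⇒ dlAl ⇒ dldAl ⇒ dlddAl ⇒ dldddAl ⇒ dlddddl

S ⇒ dSl   [S ::= d S l]
dSl ⇒ dlAl   [S ::= l A]
dlAl ⇒ dldAl   [A ::= d A]
dldAl ⇒ dlddAl   [A ::= d A]
dlddAl ⇒ dldddAl   [A ::= d A]
dldddAl ⇒ dlddddl   [A ::= d]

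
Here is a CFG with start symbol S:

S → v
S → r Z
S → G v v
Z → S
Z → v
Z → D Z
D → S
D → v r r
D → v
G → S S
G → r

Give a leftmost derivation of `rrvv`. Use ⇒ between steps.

S⇒rZ⇒rDZ⇒rSZ⇒rrZZ⇒rrvZ⇒rrvv

S ⇒ rZ   [S → r Z]
rZ ⇒ rDZ   [Z → D Z]
rDZ ⇒ rSZ   [D → S]
rSZ ⇒ rrZZ   [S → r Z]
rrZZ ⇒ rrvZ   [Z → v]
rrvZ ⇒ rrvv   [Z → v]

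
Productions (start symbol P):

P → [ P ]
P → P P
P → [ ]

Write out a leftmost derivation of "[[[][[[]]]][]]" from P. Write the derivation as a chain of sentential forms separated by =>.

P => [P]   [P → [ P ]]
[P] => [PP]   [P → P P]
[PP] => [[P]P]   [P → [ P ]]
[[P]P] => [[PP]P]   [P → P P]
[[PP]P] => [[[]P]P]   [P → [ ]]
[[[]P]P] => [[[][P]]P]   [P → [ P ]]
[[[][P]]P] => [[[][[P]]]P]   [P → [ P ]]
[[[][[P]]]P] => [[[][[[]]]]P]   [P → [ ]]
[[[][[[]]]]P] => [[[][[[]]]][]]   [P → [ ]]

P => [P] => [PP] => [[P]P] => [[PP]P] => [[[]P]P] => [[[][P]]P] => [[[][[P]]]P] => [[[][[[]]]]P] => [[[][[[]]]][]]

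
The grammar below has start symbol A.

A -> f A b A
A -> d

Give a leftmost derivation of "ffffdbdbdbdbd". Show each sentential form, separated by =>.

A => fAbA => ffAbAbA => fffAbAbAbA => ffffAbAbAbAbA => ffffdbAbAbAbA => ffffdbdbAbAbA => ffffdbdbdbAbA => ffffdbdbdbdbA => ffffdbdbdbdbd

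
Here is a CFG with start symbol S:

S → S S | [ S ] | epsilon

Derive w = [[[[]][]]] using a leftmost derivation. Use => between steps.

S => SS   [S → S S]
SS => [S]S   [S → [ S ]]
[S]S => [[S]]S   [S → [ S ]]
[[S]]S => [[SS]]S   [S → S S]
[[SS]]S => [[[S]S]]S   [S → [ S ]]
[[[S]S]]S => [[[[S]]S]]S   [S → [ S ]]
[[[[S]]S]]S => [[[[]]S]]S   [S → epsilon]
[[[[]]S]]S => [[[[]]SS]]S   [S → S S]
[[[[]]SS]]S => [[[[]][S]S]]S   [S → [ S ]]
[[[[]][S]S]]S => [[[[]][]S]]S   [S → epsilon]
[[[[]][]S]]S => [[[[]][]]]S   [S → epsilon]
[[[[]][]]]S => [[[[]][]]]   [S → epsilon]

S => SS => [S]S => [[S]]S => [[SS]]S => [[[S]S]]S => [[[[S]]S]]S => [[[[]]S]]S => [[[[]]SS]]S => [[[[]][S]S]]S => [[[[]][]S]]S => [[[[]][]]]S => [[[[]][]]]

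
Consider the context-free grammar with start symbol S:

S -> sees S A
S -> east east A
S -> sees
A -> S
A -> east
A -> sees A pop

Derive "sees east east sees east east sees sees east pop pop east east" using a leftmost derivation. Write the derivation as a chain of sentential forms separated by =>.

S => sees S A => sees east east A A => sees east east S A => sees east east sees S A A => sees east east sees east east A A A => sees east east sees east east sees A pop A A => sees east east sees east east sees sees A pop pop A A => sees east east sees east east sees sees east pop pop A A => sees east east sees east east sees sees east pop pop east A => sees east east sees east east sees sees east pop pop east east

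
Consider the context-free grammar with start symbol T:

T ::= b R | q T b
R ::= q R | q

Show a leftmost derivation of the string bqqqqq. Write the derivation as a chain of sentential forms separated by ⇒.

T ⇒ bR ⇒ bqR ⇒ bqqR ⇒ bqqqR ⇒ bqqqqR ⇒ bqqqqq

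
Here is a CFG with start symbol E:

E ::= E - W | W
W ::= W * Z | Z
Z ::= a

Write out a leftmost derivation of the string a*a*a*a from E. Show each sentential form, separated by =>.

E=>W=>W*Z=>W*Z*Z=>W*Z*Z*Z=>Z*Z*Z*Z=>a*Z*Z*Z=>a*a*Z*Z=>a*a*a*Z=>a*a*a*a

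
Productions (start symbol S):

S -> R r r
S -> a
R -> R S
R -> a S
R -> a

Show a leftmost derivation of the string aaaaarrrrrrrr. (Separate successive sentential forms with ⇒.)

S ⇒ Rrr ⇒ aSrr ⇒ aRrrrr ⇒ aaSrrrr ⇒ aaRrrrrrr ⇒ aaaSrrrrrr ⇒ aaaRrrrrrrrr ⇒ aaaaSrrrrrrrr ⇒ aaaaarrrrrrrr

S ⇒ Rrr   [S -> R r r]
Rrr ⇒ aSrr   [R -> a S]
aSrr ⇒ aRrrrr   [S -> R r r]
aRrrrr ⇒ aaSrrrr   [R -> a S]
aaSrrrr ⇒ aaRrrrrrr   [S -> R r r]
aaRrrrrrr ⇒ aaaSrrrrrr   [R -> a S]
aaaSrrrrrr ⇒ aaaRrrrrrrrr   [S -> R r r]
aaaRrrrrrrrr ⇒ aaaaSrrrrrrrr   [R -> a S]
aaaaSrrrrrrrr ⇒ aaaaarrrrrrrr   [S -> a]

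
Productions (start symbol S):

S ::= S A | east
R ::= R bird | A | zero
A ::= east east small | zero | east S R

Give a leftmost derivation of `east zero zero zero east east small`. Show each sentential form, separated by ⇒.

S ⇒ S A ⇒ S A A ⇒ S A A A ⇒ S A A A A ⇒ east A A A A ⇒ east zero A A A ⇒ east zero zero A A ⇒ east zero zero zero A ⇒ east zero zero zero east east small

S ⇒ S A   [S ::= S A]
S A ⇒ S A A   [S ::= S A]
S A A ⇒ S A A A   [S ::= S A]
S A A A ⇒ S A A A A   [S ::= S A]
S A A A A ⇒ east A A A A   [S ::= east]
east A A A A ⇒ east zero A A A   [A ::= zero]
east zero A A A ⇒ east zero zero A A   [A ::= zero]
east zero zero A A ⇒ east zero zero zero A   [A ::= zero]
east zero zero zero A ⇒ east zero zero zero east east small   [A ::= east east small]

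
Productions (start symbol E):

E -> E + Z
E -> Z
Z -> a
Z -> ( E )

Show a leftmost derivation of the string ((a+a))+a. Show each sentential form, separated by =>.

E => E+Z => Z+Z => (E)+Z => (Z)+Z => ((E))+Z => ((E+Z))+Z => ((Z+Z))+Z => ((a+Z))+Z => ((a+a))+Z => ((a+a))+a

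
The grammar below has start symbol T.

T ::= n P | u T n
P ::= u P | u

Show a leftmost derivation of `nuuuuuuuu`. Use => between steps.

T => nP => nuP => nuuP => nuuuP => nuuuuP => nuuuuuP => nuuuuuuP => nuuuuuuuP => nuuuuuuuu

T => nP   [T ::= n P]
nP => nuP   [P ::= u P]
nuP => nuuP   [P ::= u P]
nuuP => nuuuP   [P ::= u P]
nuuuP => nuuuuP   [P ::= u P]
nuuuuP => nuuuuuP   [P ::= u P]
nuuuuuP => nuuuuuuP   [P ::= u P]
nuuuuuuP => nuuuuuuuP   [P ::= u P]
nuuuuuuuP => nuuuuuuuu   [P ::= u]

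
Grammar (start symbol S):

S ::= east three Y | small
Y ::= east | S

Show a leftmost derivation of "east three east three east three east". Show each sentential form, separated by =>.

S => east three Y   [S ::= east three Y]
east three Y => east three S   [Y ::= S]
east three S => east three east three Y   [S ::= east three Y]
east three east three Y => east three east three S   [Y ::= S]
east three east three S => east three east three east three Y   [S ::= east three Y]
east three east three east three Y => east three east three east three east   [Y ::= east]

S => east three Y => east three S => east three east three Y => east three east three S => east three east three east three Y => east three east three east three east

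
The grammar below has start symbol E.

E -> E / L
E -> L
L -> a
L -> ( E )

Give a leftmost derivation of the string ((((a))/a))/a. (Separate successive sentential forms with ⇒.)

E ⇒ E/L ⇒ L/L ⇒ (E)/L ⇒ (L)/L ⇒ ((E))/L ⇒ ((E/L))/L ⇒ ((L/L))/L ⇒ (((E)/L))/L ⇒ (((L)/L))/L ⇒ ((((E))/L))/L ⇒ ((((L))/L))/L ⇒ ((((a))/L))/L ⇒ ((((a))/a))/L ⇒ ((((a))/a))/a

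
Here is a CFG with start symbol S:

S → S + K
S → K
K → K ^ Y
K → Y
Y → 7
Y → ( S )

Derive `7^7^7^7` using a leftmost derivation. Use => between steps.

S => K   [S → K]
K => K^Y   [K → K ^ Y]
K^Y => K^Y^Y   [K → K ^ Y]
K^Y^Y => K^Y^Y^Y   [K → K ^ Y]
K^Y^Y^Y => Y^Y^Y^Y   [K → Y]
Y^Y^Y^Y => 7^Y^Y^Y   [Y → 7]
7^Y^Y^Y => 7^7^Y^Y   [Y → 7]
7^7^Y^Y => 7^7^7^Y   [Y → 7]
7^7^7^Y => 7^7^7^7   [Y → 7]

S => K => K^Y => K^Y^Y => K^Y^Y^Y => Y^Y^Y^Y => 7^Y^Y^Y => 7^7^Y^Y => 7^7^7^Y => 7^7^7^7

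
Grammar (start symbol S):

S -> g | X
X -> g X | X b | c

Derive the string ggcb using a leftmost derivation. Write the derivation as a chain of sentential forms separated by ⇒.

S ⇒ X ⇒ Xb ⇒ gXb ⇒ ggXb ⇒ ggcb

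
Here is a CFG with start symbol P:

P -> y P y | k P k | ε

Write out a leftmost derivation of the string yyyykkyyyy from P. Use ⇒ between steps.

P⇒yPy⇒yyPyy⇒yyyPyyy⇒yyyyPyyyy⇒yyyykPkyyyy⇒yyyykkyyyy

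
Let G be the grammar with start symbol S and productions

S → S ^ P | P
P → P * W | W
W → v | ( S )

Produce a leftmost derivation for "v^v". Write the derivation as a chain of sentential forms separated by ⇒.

S ⇒ S^P ⇒ P^P ⇒ W^P ⇒ v^P ⇒ v^W ⇒ v^v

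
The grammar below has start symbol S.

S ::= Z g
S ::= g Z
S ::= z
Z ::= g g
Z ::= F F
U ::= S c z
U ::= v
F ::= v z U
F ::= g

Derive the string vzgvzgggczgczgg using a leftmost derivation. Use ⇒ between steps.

S⇒Zg⇒FFg⇒vzUFg⇒vzSczFg⇒vzZgczFg⇒vzFFgczFg⇒vzgFgczFg⇒vzgvzUgczFg⇒vzgvzSczgczFg⇒vzgvzZgczgczFg⇒vzgvzgggczgczFg⇒vzgvzgggczgczgg

S ⇒ Zg   [S ::= Z g]
Zg ⇒ FFg   [Z ::= F F]
FFg ⇒ vzUFg   [F ::= v z U]
vzUFg ⇒ vzSczFg   [U ::= S c z]
vzSczFg ⇒ vzZgczFg   [S ::= Z g]
vzZgczFg ⇒ vzFFgczFg   [Z ::= F F]
vzFFgczFg ⇒ vzgFgczFg   [F ::= g]
vzgFgczFg ⇒ vzgvzUgczFg   [F ::= v z U]
vzgvzUgczFg ⇒ vzgvzSczgczFg   [U ::= S c z]
vzgvzSczgczFg ⇒ vzgvzZgczgczFg   [S ::= Z g]
vzgvzZgczgczFg ⇒ vzgvzgggczgczFg   [Z ::= g g]
vzgvzgggczgczFg ⇒ vzgvzgggczgczgg   [F ::= g]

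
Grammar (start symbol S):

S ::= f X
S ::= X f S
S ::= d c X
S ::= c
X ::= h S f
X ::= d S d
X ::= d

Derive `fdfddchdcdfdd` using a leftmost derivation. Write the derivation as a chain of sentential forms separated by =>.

S => fX => fdSd => fdfXd => fdfdSdd => fdfddcXdd => fdfddchSfdd => fdfddchdcXfdd => fdfddchdcdfdd

S => fX   [S ::= f X]
fX => fdSd   [X ::= d S d]
fdSd => fdfXd   [S ::= f X]
fdfXd => fdfdSdd   [X ::= d S d]
fdfdSdd => fdfddcXdd   [S ::= d c X]
fdfddcXdd => fdfddchSfdd   [X ::= h S f]
fdfddchSfdd => fdfddchdcXfdd   [S ::= d c X]
fdfddchdcXfdd => fdfddchdcdfdd   [X ::= d]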